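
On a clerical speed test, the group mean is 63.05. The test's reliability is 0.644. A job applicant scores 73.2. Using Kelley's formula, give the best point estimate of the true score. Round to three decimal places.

69.587

Kelley's formula gives T̂ = 0.644·73.2 + 0.356·63.05 = 47.1408 + 22.44580 = 69.5866.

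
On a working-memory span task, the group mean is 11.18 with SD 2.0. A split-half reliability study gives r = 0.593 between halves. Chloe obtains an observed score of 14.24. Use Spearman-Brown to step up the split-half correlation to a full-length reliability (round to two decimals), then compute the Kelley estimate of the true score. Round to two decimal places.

Spearman-Brown: ρ = 2r/(1 + r) = 2(0.593)/(1 + 0.593) = 1.1860/1.593 = 0.7445 → 0.74
T̂ = ρX + (1 − ρ)μ
  = 0.74 × 14.24 + 0.26 × 11.18
  = 10.5376 + 2.9068
  = 13.444
  ≈ 13.44

13.44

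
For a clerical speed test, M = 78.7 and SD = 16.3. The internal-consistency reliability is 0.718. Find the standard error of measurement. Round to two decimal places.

SEM = SD · √(1 − ρ) = 16.3 × √0.282 = 16.3 × 0.5310 = 8.656

8.66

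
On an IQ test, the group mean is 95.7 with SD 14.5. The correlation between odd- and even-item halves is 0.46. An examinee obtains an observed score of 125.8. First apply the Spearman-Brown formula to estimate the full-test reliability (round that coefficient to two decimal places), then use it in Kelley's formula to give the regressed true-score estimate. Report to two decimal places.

114.66

Spearman-Brown: ρ = 2r/(1 + r) = 2(0.46)/(1 + 0.46) = 0.920/1.46 = 0.6301 → 0.63
T̂ = ρX + (1 − ρ)μ
  = 0.63 × 125.8 + 0.37 × 95.7
  = 79.254 + 35.409
  = 114.663
  ≈ 114.66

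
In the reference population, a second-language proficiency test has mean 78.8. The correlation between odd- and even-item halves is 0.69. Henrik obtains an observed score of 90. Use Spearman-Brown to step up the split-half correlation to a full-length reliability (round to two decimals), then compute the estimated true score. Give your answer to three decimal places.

87.984

Spearman-Brown: ρ = 2r/(1 + r) = 2(0.69)/(1 + 0.69) = 1.380/1.69 = 0.8166 → 0.82
Kelley's formula gives T̂ = 0.82·90 + 0.18·78.8 = 73.80 + 14.184 = 87.9840.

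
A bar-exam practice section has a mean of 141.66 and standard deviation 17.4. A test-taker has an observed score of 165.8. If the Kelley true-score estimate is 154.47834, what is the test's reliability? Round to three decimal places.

T̂ = ρX + (1 − ρ)μ  ⇒  T̂ − μ = ρ(X − μ)
ρ = (T̂ − μ)/(X − μ) = (154.47834 − 141.66) / (165.8 − 141.66) = 12.81834 / 24.14 = 0.53100

0.531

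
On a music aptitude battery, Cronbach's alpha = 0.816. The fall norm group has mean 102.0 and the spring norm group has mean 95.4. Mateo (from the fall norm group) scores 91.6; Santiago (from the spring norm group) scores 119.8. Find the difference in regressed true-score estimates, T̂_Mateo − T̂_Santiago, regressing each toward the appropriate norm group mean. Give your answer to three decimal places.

-21.797

T̂_Mateo = 0.816(91.6) + 0.184(102.0) = 93.51360
T̂_Santiago = 0.816(119.8) + 0.184(95.4) = 115.31040
Difference = 93.51360 − 115.31040 = -21.79680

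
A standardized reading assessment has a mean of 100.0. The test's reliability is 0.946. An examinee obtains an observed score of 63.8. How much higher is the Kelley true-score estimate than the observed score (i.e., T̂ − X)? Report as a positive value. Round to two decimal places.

Regress the observed score toward the mean by the unreliability: T̂ = 0.946·63.8 + 0.054·100.0 = 60.3548 + 5.4000 = 65.7548.
T̂ − X = 65.755 − 63.8 = 1.955 → 1.95

1.95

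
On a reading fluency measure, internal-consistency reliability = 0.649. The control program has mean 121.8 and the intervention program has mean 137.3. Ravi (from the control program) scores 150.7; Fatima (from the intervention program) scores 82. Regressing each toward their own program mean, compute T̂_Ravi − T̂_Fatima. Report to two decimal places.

T̂_Ravi = 0.649(150.7) + 0.351(121.8) = 140.5561
T̂_Fatima = 0.649(82) + 0.351(137.3) = 101.4103
Difference = 140.5561 − 101.4103 = 39.1458

39.15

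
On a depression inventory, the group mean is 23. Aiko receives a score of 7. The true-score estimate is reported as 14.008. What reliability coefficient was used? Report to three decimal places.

T̂ = ρX + (1 − ρ)μ  ⇒  T̂ − μ = ρ(X − μ)
ρ = (T̂ − μ)/(X − μ) = (14.008 − 23) / (7 − 23) = -8.992 / -16.0 = 0.56200

0.562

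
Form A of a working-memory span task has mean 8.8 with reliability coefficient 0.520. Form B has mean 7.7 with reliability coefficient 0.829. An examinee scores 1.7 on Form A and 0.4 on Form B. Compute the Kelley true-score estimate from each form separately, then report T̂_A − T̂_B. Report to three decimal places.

3.460

T̂_A = 0.520(1.7) + 0.480(8.8) = 5.10800
T̂_B = 0.829(0.4) + 0.171(7.7) = 1.64830
T̂_A − T̂_B = 3.45970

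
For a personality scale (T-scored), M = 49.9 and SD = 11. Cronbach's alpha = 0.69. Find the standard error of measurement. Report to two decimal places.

6.12

SEM = SD · √(1 − ρ) = 11 × √0.31 = 11 × 0.5568 = 6.125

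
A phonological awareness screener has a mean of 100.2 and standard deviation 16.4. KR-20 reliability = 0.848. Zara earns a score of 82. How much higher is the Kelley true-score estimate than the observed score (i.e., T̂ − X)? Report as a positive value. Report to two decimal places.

T̂ = 0.848(82) + 0.152(100.2) = 69.536 + 15.2304 = 84.7664 → 84.766
T̂ − X = 84.766 − 82 = 2.766 → 2.77

2.77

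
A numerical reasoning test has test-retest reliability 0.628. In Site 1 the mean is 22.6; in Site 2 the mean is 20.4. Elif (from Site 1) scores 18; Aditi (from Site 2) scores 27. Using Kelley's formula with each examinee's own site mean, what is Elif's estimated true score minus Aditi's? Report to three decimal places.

-4.834

T̂_Elif = 0.628(18) + 0.372(22.6) = 19.71120
T̂_Aditi = 0.628(27) + 0.372(20.4) = 24.54480
Difference = 19.71120 − 24.54480 = -4.83360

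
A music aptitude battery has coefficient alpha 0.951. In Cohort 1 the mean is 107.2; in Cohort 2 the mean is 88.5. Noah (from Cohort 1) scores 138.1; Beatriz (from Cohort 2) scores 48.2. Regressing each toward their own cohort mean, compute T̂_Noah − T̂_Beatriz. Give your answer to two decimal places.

T̂_Noah = 0.951(138.1) + 0.049(107.2) = 136.5859
T̂_Beatriz = 0.951(48.2) + 0.049(88.5) = 50.1747
Difference = 136.5859 − 50.1747 = 86.4112

86.41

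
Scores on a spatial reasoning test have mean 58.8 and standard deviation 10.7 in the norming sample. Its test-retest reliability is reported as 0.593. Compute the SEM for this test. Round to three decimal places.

SEM = SD · √(1 − ρ) = 10.7 × √0.407 = 10.7 × 0.6380 = 6.8262

6.826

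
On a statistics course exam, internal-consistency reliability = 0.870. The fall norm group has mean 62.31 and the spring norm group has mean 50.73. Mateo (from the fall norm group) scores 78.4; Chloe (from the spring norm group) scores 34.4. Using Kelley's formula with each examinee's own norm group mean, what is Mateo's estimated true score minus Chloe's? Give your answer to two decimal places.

T̂_Mateo = 0.870(78.4) + 0.130(62.31) = 76.3083
T̂_Chloe = 0.870(34.4) + 0.130(50.73) = 36.5229
Difference = 76.3083 − 36.5229 = 39.7854

39.79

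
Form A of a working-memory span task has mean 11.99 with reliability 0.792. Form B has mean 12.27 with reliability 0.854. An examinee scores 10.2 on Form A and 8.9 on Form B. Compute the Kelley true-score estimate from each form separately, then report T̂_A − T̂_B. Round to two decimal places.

1.18

T̂_A = 0.792(10.2) + 0.208(11.99) = 10.5723
T̂_B = 0.854(8.9) + 0.146(12.27) = 9.3920
T̂_A − T̂_B = 1.1803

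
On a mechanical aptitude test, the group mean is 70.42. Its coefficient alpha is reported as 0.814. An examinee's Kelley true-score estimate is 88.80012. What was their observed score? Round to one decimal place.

93.0

T̂ = ρX + (1 − ρ)μ  ⇒  X = (T̂ − (1 − ρ)μ) / ρ
X = (88.80012 − 0.186 × 70.42) / 0.814 = (88.80012 − 13.09812) / 0.814 = 75.70200 / 0.814 = 93.000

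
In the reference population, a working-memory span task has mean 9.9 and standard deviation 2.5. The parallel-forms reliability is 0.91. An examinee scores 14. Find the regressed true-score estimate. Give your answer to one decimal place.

13.6

T̂ = ρX + (1 − ρ)μ
  = 0.91 × 14 + 0.09 × 9.9
  = 12.74 + 0.891
  = 13.63
  ≈ 13.6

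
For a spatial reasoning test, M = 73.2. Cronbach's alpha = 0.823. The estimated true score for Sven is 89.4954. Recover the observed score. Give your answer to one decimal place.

93.0

T̂ = ρX + (1 − ρ)μ  ⇒  X = (T̂ − (1 − ρ)μ) / ρ
X = (89.4954 − 0.177 × 73.2) / 0.823 = (89.4954 − 12.9564) / 0.823 = 76.5390 / 0.823 = 93.000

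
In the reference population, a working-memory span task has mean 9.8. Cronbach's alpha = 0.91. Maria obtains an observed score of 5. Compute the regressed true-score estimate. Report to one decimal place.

Weight the observed score by reliability and the mean by (1 − reliability): T̂ = 0.91·5 + 0.09·9.8 = 4.55 + 0.882 = 5.43.

5.4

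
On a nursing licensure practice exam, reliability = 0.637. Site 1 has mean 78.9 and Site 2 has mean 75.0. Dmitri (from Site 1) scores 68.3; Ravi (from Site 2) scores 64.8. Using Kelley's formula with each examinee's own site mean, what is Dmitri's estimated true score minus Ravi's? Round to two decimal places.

3.65

T̂_Dmitri = 0.637(68.3) + 0.363(78.9) = 72.1478
T̂_Ravi = 0.637(64.8) + 0.363(75.0) = 68.5026
Difference = 72.1478 − 68.5026 = 3.6452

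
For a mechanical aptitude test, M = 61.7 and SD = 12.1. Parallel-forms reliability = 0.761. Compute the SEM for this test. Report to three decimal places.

5.915

SEM = SD · √(1 − ρ) = 12.1 × √0.239 = 12.1 × 0.4889 = 5.9154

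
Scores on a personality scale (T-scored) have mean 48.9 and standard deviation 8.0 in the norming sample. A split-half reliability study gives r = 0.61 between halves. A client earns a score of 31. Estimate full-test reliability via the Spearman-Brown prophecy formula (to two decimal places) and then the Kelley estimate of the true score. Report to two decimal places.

35.30

Spearman-Brown: ρ = 2r/(1 + r) = 2(0.61)/(1 + 0.61) = 1.220/1.61 = 0.7578 → 0.76
T̂ = 0.76(31) + 0.24(48.9) = 23.56 + 11.736 = 35.296 → 35.30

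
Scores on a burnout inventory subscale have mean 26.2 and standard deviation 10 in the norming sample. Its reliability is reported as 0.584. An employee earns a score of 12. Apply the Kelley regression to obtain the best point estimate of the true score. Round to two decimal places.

T̂ = 0.584(12) + 0.416(26.2) = 7.008 + 10.8992 = 17.907 → 17.91

17.91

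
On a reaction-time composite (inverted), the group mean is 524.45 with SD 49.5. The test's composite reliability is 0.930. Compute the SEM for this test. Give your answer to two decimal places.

13.10

SEM = SD · √(1 − ρ) = 49.5 × √0.070 = 49.5 × 0.2646 = 13.096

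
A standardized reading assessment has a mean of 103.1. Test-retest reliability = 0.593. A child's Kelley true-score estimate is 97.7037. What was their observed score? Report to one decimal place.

T̂ = ρX + (1 − ρ)μ  ⇒  X = (T̂ − (1 − ρ)μ) / ρ
X = (97.7037 − 0.407 × 103.1) / 0.593 = (97.7037 − 41.9617) / 0.593 = 55.7420 / 0.593 = 94.000

94.0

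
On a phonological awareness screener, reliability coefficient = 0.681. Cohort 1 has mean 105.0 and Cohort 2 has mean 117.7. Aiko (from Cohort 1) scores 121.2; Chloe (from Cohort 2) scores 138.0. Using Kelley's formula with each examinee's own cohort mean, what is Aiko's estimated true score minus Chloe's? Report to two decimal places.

-15.49

T̂_Aiko = 0.681(121.2) + 0.319(105.0) = 116.0322
T̂_Chloe = 0.681(138.0) + 0.319(117.7) = 131.5243
Difference = 116.0322 − 131.5243 = -15.4921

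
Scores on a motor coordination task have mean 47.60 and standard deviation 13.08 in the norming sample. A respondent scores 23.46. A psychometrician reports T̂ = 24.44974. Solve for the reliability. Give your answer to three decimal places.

0.959

T̂ = ρX + (1 − ρ)μ  ⇒  T̂ − μ = ρ(X − μ)
ρ = (T̂ − μ)/(X − μ) = (24.44974 − 47.60) / (23.46 − 47.60) = -23.15026 / -24.14 = 0.95900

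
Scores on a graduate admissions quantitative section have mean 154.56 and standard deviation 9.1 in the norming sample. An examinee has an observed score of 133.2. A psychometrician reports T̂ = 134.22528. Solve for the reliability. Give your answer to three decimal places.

T̂ = ρX + (1 − ρ)μ  ⇒  T̂ − μ = ρ(X − μ)
ρ = (T̂ − μ)/(X − μ) = (134.22528 − 154.56) / (133.2 − 154.56) = -20.33472 / -21.36 = 0.95200

0.952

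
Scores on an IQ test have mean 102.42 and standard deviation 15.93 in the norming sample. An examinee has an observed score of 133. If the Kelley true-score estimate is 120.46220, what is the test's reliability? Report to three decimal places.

0.590

T̂ = ρX + (1 − ρ)μ  ⇒  T̂ − μ = ρ(X − μ)
ρ = (T̂ − μ)/(X − μ) = (120.46220 − 102.42) / (133 − 102.42) = 18.04220 / 30.58 = 0.59000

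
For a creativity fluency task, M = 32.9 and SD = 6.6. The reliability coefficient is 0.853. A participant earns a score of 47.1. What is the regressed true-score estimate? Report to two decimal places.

T̂ = 0.853(47.1) + 0.147(32.9) = 40.1763 + 4.8363 = 45.013 → 45.01

45.01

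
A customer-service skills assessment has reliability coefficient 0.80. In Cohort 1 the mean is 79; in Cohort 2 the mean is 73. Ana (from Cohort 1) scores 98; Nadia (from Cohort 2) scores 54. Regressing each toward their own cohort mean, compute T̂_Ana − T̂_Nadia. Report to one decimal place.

T̂_Ana = 0.80(98) + 0.20(79) = 94.200
T̂_Nadia = 0.80(54) + 0.20(73) = 57.800
Difference = 94.200 − 57.800 = 36.400

36.4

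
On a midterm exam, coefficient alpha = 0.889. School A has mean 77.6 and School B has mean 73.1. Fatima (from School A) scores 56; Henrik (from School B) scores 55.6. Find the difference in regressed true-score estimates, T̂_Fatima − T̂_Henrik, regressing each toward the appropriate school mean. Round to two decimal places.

T̂_Fatima = 0.889(56) + 0.111(77.6) = 58.3976
T̂_Henrik = 0.889(55.6) + 0.111(73.1) = 57.5425
Difference = 58.3976 − 57.5425 = 0.8551

0.86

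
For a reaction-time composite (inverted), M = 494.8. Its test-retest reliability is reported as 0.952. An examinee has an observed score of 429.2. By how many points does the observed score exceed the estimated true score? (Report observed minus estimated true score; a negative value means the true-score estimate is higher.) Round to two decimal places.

T̂ = ρX + (1 − ρ)μ
  = 0.952 × 429.2 + 0.048 × 494.8
  = 408.5984 + 23.7504
  = 432.3488
  ≈ 432.349
X − T̂ = 429.2 − 432.349 = -3.149 → -3.15

-3.15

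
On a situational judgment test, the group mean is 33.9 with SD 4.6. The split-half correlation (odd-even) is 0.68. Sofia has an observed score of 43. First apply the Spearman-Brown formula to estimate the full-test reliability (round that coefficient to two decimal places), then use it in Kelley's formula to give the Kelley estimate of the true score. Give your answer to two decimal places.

Spearman-Brown: ρ = 2r/(1 + r) = 2(0.68)/(1 + 0.68) = 1.360/1.68 = 0.8095 → 0.81
T̂ = 0.81(43) + 0.19(33.9) = 34.83 + 6.441 = 41.271 → 41.27

41.27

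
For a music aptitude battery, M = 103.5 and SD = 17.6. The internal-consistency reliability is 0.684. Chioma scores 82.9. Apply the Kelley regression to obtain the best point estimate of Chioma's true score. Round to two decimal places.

Regress the observed score toward the mean by the unreliability: T̂ = 0.684·82.9 + 0.316·103.5 = 56.7036 + 32.7060 = 89.410.

89.41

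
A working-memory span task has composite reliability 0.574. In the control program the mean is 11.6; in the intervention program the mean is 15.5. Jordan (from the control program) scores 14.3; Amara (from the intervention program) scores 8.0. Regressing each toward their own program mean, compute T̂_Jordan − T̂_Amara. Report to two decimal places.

T̂_Jordan = 0.574(14.3) + 0.426(11.6) = 13.1498
T̂_Amara = 0.574(8.0) + 0.426(15.5) = 11.1950
Difference = 13.1498 − 11.1950 = 1.9548

1.95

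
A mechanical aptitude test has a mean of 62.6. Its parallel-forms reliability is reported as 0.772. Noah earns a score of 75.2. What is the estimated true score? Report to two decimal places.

T̂ = ρX + (1 − ρ)μ
  = 0.772 × 75.2 + 0.228 × 62.6
  = 58.0544 + 14.2728
  = 72.327
  ≈ 72.33

72.33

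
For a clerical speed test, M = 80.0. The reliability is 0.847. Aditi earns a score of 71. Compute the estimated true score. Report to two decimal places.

72.38

T̂ = ρX + (1 − ρ)μ
  = 0.847 × 71 + 0.153 × 80.0
  = 60.137 + 12.2400
  = 72.377
  ≈ 72.38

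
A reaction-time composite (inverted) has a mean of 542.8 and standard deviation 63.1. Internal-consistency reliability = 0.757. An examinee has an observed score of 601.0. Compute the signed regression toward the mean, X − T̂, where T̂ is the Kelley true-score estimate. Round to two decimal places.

14.14

Kelley's formula gives T̂ = 0.757·601.0 + 0.243·542.8 = 454.9570 + 131.9004 = 586.8574.
X − T̂ = 601.0 − 586.857 = 14.143 → 14.14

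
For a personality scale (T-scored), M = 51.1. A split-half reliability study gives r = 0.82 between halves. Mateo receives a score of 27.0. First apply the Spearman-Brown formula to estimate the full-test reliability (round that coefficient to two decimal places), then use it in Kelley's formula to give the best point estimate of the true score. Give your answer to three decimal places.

29.410

Spearman-Brown: ρ = 2r/(1 + r) = 2(0.82)/(1 + 0.82) = 1.640/1.82 = 0.9011 → 0.90
T̂ = ρX + (1 − ρ)μ
  = 0.90 × 27.0 + 0.10 × 51.1
  = 24.300 + 5.110
  = 29.4100
  ≈ 29.410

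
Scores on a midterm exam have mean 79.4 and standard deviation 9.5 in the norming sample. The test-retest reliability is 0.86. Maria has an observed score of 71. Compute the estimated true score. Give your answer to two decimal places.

Weight the observed score by reliability and the mean by (1 − reliability): T̂ = 0.86·71 + 0.14·79.4 = 61.06 + 11.116 = 72.176.

72.18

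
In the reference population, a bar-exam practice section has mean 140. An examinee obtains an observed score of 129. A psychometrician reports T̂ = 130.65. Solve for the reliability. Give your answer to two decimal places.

T̂ = ρX + (1 − ρ)μ  ⇒  T̂ − μ = ρ(X − μ)
ρ = (T̂ − μ)/(X − μ) = (130.65 − 140) / (129 − 140) = -9.35 / -11.0 = 0.8500

0.85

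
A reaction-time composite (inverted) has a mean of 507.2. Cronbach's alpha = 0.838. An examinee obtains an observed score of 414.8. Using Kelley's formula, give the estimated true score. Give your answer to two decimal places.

429.77

T̂ = 0.838(414.8) + 0.162(507.2) = 347.6024 + 82.1664 = 429.769 → 429.77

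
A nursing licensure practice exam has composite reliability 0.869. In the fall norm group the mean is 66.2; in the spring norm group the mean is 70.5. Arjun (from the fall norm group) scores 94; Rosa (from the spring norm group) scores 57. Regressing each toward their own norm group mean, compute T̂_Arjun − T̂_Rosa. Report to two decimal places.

31.59

T̂_Arjun = 0.869(94) + 0.131(66.2) = 90.3582
T̂_Rosa = 0.869(57) + 0.131(70.5) = 58.7685
Difference = 90.3582 − 58.7685 = 31.5897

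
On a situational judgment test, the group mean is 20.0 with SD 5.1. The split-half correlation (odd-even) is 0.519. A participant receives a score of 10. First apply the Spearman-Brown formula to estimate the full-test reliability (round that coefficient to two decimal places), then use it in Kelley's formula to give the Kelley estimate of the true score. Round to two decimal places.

Spearman-Brown: ρ = 2r/(1 + r) = 2(0.519)/(1 + 0.519) = 1.0380/1.519 = 0.6833 → 0.68
Kelley's formula gives T̂ = 0.68·10 + 0.32·20.0 = 6.80 + 6.400 = 13.200.

13.20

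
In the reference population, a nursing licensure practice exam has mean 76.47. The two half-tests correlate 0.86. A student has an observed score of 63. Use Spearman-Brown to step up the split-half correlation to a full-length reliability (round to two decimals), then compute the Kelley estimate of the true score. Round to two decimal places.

64.08

Spearman-Brown: ρ = 2r/(1 + r) = 2(0.86)/(1 + 0.86) = 1.720/1.86 = 0.9247 → 0.92
T̂ = ρX + (1 − ρ)μ
  = 0.92 × 63 + 0.08 × 76.47
  = 57.96 + 6.1176
  = 64.078
  ≈ 64.08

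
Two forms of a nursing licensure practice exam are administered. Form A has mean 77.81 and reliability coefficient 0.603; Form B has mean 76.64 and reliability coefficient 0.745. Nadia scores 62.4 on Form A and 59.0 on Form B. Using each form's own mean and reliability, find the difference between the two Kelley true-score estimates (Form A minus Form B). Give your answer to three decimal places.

5.020

T̂_A = 0.603(62.4) + 0.397(77.81) = 68.51777
T̂_B = 0.745(59.0) + 0.255(76.64) = 63.49820
T̂_A − T̂_B = 5.01957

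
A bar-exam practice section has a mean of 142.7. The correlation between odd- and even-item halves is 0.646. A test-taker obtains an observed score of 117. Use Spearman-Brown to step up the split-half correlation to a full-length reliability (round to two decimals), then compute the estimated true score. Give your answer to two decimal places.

122.65

Spearman-Brown: ρ = 2r/(1 + r) = 2(0.646)/(1 + 0.646) = 1.2920/1.646 = 0.7849 → 0.78
T̂ = ρX + (1 − ρ)μ
  = 0.78 × 117 + 0.22 × 142.7
  = 91.26 + 31.394
  = 122.654
  ≈ 122.65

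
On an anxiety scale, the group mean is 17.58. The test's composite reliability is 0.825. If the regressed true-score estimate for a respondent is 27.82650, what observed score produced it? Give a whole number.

T̂ = ρX + (1 − ρ)μ  ⇒  X = (T̂ − (1 − ρ)μ) / ρ
X = (27.82650 − 0.175 × 17.58) / 0.825 = (27.82650 − 3.07650) / 0.825 = 24.75000 / 0.825 = 30.00

30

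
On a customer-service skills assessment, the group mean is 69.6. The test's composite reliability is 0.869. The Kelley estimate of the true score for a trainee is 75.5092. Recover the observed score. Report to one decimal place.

76.4

T̂ = ρX + (1 − ρ)μ  ⇒  X = (T̂ − (1 − ρ)μ) / ρ
X = (75.5092 − 0.131 × 69.6) / 0.869 = (75.5092 − 9.1176) / 0.869 = 66.3916 / 0.869 = 76.400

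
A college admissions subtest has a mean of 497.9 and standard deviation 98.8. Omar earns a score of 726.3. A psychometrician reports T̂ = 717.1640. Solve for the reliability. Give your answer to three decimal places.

0.960

T̂ = ρX + (1 − ρ)μ  ⇒  T̂ − μ = ρ(X − μ)
ρ = (T̂ − μ)/(X − μ) = (717.1640 − 497.9) / (726.3 − 497.9) = 219.2640 / 228.4 = 0.96000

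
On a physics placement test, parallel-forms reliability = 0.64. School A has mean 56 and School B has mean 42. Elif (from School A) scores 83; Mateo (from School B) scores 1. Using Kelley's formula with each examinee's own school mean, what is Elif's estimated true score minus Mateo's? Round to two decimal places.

T̂_Elif = 0.64(83) + 0.36(56) = 73.2800
T̂_Mateo = 0.64(1) + 0.36(42) = 15.7600
Difference = 73.2800 − 15.7600 = 57.5200

57.52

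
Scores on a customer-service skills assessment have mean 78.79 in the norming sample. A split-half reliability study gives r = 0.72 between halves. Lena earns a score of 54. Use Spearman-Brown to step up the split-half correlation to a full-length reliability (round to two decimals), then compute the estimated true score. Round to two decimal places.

Spearman-Brown: ρ = 2r/(1 + r) = 2(0.72)/(1 + 0.72) = 1.440/1.72 = 0.8372 → 0.84
Kelley's formula gives T̂ = 0.84·54 + 0.16·78.79 = 45.36 + 12.6064 = 57.966.

57.97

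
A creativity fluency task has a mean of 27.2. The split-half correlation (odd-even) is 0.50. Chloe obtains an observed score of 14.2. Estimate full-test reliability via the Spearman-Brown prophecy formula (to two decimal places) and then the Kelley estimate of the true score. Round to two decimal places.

18.49

Spearman-Brown: ρ = 2r/(1 + r) = 2(0.50)/(1 + 0.50) = 1.000/1.50 = 0.6667 → 0.67
T̂ = ρX + (1 − ρ)μ
  = 0.67 × 14.2 + 0.33 × 27.2
  = 9.514 + 8.976
  = 18.490
  ≈ 18.49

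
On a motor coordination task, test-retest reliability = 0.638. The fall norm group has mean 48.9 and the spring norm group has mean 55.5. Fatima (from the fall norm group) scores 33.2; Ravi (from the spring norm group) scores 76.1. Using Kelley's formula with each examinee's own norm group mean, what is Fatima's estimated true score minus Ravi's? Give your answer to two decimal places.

-29.76

T̂_Fatima = 0.638(33.2) + 0.362(48.9) = 38.8834
T̂_Ravi = 0.638(76.1) + 0.362(55.5) = 68.6428
Difference = 38.8834 − 68.6428 = -29.7594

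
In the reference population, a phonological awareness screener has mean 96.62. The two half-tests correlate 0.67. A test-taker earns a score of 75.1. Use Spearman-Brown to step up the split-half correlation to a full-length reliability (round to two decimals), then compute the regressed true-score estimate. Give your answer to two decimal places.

Spearman-Brown: ρ = 2r/(1 + r) = 2(0.67)/(1 + 0.67) = 1.340/1.67 = 0.8024 → 0.80
Regress the observed score toward the mean by the unreliability: T̂ = 0.80·75.1 + 0.20·96.62 = 60.080 + 19.3240 = 79.404.

79.40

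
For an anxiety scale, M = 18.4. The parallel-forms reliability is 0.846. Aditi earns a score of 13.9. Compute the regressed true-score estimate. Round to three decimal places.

14.593

T̂ = 0.846(13.9) + 0.154(18.4) = 11.7594 + 2.8336 = 14.5930 → 14.593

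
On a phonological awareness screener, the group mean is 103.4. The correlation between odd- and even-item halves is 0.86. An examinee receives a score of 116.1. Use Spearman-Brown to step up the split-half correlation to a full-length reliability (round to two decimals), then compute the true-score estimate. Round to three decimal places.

115.084

Spearman-Brown: ρ = 2r/(1 + r) = 2(0.86)/(1 + 0.86) = 1.720/1.86 = 0.9247 → 0.92
T̂ = ρX + (1 − ρ)μ
  = 0.92 × 116.1 + 0.08 × 103.4
  = 106.812 + 8.272
  = 115.0840
  ≈ 115.084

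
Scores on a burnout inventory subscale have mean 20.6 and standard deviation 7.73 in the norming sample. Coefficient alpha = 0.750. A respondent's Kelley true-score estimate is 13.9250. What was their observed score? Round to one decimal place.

11.7

T̂ = ρX + (1 − ρ)μ  ⇒  X = (T̂ − (1 − ρ)μ) / ρ
X = (13.9250 − 0.250 × 20.6) / 0.750 = (13.9250 − 5.1500) / 0.750 = 8.7750 / 0.750 = 11.700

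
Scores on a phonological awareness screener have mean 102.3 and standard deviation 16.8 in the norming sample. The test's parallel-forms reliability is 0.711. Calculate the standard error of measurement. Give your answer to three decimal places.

9.031

SEM = SD · √(1 − ρ) = 16.8 × √0.289 = 16.8 × 0.5376 = 9.0315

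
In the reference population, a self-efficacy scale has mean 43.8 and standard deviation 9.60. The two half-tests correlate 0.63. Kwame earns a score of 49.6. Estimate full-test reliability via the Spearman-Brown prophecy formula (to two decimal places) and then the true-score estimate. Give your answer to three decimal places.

Spearman-Brown: ρ = 2r/(1 + r) = 2(0.63)/(1 + 0.63) = 1.260/1.63 = 0.7730 → 0.77
Kelley's formula gives T̂ = 0.77·49.6 + 0.23·43.8 = 38.192 + 10.074 = 48.2660.

48.266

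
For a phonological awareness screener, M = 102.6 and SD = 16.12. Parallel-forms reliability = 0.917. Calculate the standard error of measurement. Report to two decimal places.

4.64

SEM = SD · √(1 − ρ) = 16.12 × √0.083 = 16.12 × 0.2881 = 4.644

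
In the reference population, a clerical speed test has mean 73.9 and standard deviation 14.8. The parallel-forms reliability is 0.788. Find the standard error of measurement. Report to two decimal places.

6.81

SEM = SD · √(1 − ρ) = 14.8 × √0.212 = 14.8 × 0.4604 = 6.814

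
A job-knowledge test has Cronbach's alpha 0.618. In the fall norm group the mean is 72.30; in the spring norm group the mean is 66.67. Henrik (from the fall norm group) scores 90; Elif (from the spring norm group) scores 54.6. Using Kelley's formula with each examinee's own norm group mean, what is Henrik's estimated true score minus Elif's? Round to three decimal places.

T̂_Henrik = 0.618(90) + 0.382(72.30) = 83.23860
T̂_Elif = 0.618(54.6) + 0.382(66.67) = 59.21074
Difference = 83.23860 − 59.21074 = 24.02786

24.028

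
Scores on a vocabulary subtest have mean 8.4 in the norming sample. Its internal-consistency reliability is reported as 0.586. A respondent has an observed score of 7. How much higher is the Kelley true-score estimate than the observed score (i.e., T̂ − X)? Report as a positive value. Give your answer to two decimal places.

0.58

T̂ = ρX + (1 − ρ)μ
  = 0.586 × 7 + 0.414 × 8.4
  = 4.102 + 3.4776
  = 7.5796
  ≈ 7.580
T̂ − X = 7.580 − 7 = 0.580 → 0.58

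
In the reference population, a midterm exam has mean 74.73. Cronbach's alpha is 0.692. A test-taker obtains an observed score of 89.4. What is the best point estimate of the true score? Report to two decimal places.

84.88

T̂ = 0.692(89.4) + 0.308(74.73) = 61.8648 + 23.01684 = 84.882 → 84.88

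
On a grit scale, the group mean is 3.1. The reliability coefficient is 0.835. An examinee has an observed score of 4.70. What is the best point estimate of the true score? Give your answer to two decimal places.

Kelley's formula gives T̂ = 0.835·4.70 + 0.165·3.1 = 3.92450 + 0.5115 = 4.436.

4.44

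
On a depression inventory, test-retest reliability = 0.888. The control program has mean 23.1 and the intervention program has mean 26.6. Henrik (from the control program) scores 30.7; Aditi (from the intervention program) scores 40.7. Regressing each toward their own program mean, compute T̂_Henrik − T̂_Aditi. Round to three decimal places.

T̂_Henrik = 0.888(30.7) + 0.112(23.1) = 29.84880
T̂_Aditi = 0.888(40.7) + 0.112(26.6) = 39.12080
Difference = 29.84880 − 39.12080 = -9.27200

-9.272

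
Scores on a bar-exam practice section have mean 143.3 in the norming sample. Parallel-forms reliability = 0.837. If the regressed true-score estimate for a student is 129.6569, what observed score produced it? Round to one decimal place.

T̂ = ρX + (1 − ρ)μ  ⇒  X = (T̂ − (1 − ρ)μ) / ρ
X = (129.6569 − 0.163 × 143.3) / 0.837 = (129.6569 − 23.3579) / 0.837 = 106.2990 / 0.837 = 127.000

127.0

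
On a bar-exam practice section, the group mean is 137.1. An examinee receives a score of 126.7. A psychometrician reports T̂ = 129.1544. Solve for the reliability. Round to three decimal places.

0.764

T̂ = ρX + (1 − ρ)μ  ⇒  T̂ − μ = ρ(X − μ)
ρ = (T̂ − μ)/(X − μ) = (129.1544 − 137.1) / (126.7 − 137.1) = -7.9456 / -10.4 = 0.76400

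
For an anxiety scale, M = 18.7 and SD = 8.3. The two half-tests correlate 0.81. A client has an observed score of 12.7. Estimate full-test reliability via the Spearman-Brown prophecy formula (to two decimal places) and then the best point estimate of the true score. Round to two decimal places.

13.30

Spearman-Brown: ρ = 2r/(1 + r) = 2(0.81)/(1 + 0.81) = 1.620/1.81 = 0.8950 → 0.90
T̂ = 0.90(12.7) + 0.10(18.7) = 11.430 + 1.870 = 13.300 → 13.30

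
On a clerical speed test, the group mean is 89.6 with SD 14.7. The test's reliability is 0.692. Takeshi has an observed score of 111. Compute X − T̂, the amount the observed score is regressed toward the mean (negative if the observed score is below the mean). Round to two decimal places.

Kelley's formula gives T̂ = 0.692·111 + 0.308·89.6 = 76.812 + 27.5968 = 104.4088.
X − T̂ = 111 − 104.409 = 6.591 → 6.59

6.59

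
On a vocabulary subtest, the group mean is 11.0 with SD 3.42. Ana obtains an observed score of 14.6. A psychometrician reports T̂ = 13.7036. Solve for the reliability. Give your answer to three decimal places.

T̂ = ρX + (1 − ρ)μ  ⇒  T̂ − μ = ρ(X − μ)
ρ = (T̂ − μ)/(X − μ) = (13.7036 − 11.0) / (14.6 − 11.0) = 2.7036 / 3.6 = 0.75100

0.751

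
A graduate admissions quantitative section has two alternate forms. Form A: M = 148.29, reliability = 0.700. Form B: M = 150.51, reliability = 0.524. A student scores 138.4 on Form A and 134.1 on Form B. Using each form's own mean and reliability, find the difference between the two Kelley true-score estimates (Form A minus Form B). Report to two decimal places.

T̂_A = 0.700(138.4) + 0.300(148.29) = 141.3670
T̂_B = 0.524(134.1) + 0.476(150.51) = 141.9112
T̂_A − T̂_B = -0.5442

-0.54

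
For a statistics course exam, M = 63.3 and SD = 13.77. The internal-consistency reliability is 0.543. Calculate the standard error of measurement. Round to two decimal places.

SEM = SD · √(1 − ρ) = 13.77 × √0.457 = 13.77 × 0.6760 = 9.309

9.31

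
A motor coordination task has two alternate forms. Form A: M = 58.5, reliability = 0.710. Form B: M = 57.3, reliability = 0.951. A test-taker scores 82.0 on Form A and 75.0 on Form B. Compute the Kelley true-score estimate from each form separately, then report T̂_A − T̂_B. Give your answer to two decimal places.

1.05

T̂_A = 0.710(82.0) + 0.290(58.5) = 75.1850
T̂_B = 0.951(75.0) + 0.049(57.3) = 74.1327
T̂_A − T̂_B = 1.0523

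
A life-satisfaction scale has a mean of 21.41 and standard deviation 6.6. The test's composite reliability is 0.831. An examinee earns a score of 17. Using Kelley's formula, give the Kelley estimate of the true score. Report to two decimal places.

T̂ = 0.831(17) + 0.169(21.41) = 14.127 + 3.61829 = 17.745 → 17.75

17.75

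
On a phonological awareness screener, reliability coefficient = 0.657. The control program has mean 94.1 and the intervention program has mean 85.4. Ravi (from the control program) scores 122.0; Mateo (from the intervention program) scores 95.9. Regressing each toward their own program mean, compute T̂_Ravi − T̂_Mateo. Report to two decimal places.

T̂_Ravi = 0.657(122.0) + 0.343(94.1) = 112.4303
T̂_Mateo = 0.657(95.9) + 0.343(85.4) = 92.2985
Difference = 112.4303 − 92.2985 = 20.1318

20.13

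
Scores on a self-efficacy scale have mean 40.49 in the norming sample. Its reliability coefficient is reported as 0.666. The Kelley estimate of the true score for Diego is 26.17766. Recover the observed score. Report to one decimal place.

19.0

T̂ = ρX + (1 − ρ)μ  ⇒  X = (T̂ − (1 − ρ)μ) / ρ
X = (26.17766 − 0.334 × 40.49) / 0.666 = (26.17766 − 13.52366) / 0.666 = 12.65400 / 0.666 = 19.000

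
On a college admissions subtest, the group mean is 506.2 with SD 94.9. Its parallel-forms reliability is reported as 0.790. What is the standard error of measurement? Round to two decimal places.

SEM = SD · √(1 − ρ) = 94.9 × √0.210 = 94.9 × 0.4583 = 43.489

43.49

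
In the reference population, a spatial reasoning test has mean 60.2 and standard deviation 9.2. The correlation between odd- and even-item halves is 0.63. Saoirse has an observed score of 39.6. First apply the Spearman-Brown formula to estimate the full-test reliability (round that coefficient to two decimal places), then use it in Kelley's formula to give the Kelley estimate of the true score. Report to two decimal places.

Spearman-Brown: ρ = 2r/(1 + r) = 2(0.63)/(1 + 0.63) = 1.260/1.63 = 0.7730 → 0.77
Weight the observed score by reliability and the mean by (1 − reliability): T̂ = 0.77·39.6 + 0.23·60.2 = 30.492 + 13.846 = 44.338.

44.34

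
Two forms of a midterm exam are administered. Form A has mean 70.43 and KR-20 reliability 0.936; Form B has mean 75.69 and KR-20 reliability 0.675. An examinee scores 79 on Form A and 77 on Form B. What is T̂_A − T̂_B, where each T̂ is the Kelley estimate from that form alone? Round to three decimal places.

T̂_A = 0.936(79) + 0.064(70.43) = 78.45152
T̂_B = 0.675(77) + 0.325(75.69) = 76.57425
T̂_A − T̂_B = 1.87727

1.877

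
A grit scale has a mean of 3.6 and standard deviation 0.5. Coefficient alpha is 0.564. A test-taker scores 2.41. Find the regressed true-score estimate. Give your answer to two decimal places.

2.93

T̂ = 0.564(2.41) + 0.436(3.6) = 1.35924 + 1.5696 = 2.929 → 2.93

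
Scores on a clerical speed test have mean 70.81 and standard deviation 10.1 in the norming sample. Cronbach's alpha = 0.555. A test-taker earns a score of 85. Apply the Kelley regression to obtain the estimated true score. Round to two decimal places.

78.69

T̂ = 0.555(85) + 0.445(70.81) = 47.175 + 31.51045 = 78.685 → 78.69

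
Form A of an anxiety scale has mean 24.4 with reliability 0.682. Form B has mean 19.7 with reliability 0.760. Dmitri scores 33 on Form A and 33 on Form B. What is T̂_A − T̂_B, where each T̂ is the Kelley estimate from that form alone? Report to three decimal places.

T̂_A = 0.682(33) + 0.318(24.4) = 30.26520
T̂_B = 0.760(33) + 0.240(19.7) = 29.80800
T̂_A − T̂_B = 0.45720

0.457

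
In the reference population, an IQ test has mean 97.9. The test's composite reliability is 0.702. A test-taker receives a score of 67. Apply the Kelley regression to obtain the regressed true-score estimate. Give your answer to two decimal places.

T̂ = 0.702(67) + 0.298(97.9) = 47.034 + 29.1742 = 76.208 → 76.21

76.21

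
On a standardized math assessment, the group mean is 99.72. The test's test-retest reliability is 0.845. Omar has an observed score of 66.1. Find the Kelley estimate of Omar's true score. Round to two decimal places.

71.31

Kelley's formula gives T̂ = 0.845·66.1 + 0.155·99.72 = 55.8545 + 15.45660 = 71.311.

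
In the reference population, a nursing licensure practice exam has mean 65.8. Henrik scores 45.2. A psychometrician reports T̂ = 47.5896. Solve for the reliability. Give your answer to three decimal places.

0.884

T̂ = ρX + (1 − ρ)μ  ⇒  T̂ − μ = ρ(X − μ)
ρ = (T̂ − μ)/(X − μ) = (47.5896 − 65.8) / (45.2 − 65.8) = -18.2104 / -20.6 = 0.88400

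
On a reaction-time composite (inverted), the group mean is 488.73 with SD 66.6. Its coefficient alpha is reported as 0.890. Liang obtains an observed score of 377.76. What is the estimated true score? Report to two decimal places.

T̂ = 0.890(377.76) + 0.110(488.73) = 336.20640 + 53.76030 = 389.967 → 389.97

389.97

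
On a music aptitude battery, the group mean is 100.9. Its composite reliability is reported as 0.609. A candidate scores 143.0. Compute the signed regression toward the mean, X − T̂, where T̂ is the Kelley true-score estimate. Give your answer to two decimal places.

16.46

T̂ = ρX + (1 − ρ)μ
  = 0.609 × 143.0 + 0.391 × 100.9
  = 87.0870 + 39.4519
  = 126.5389
  ≈ 126.539
X − T̂ = 143.0 − 126.539 = 16.461 → 16.46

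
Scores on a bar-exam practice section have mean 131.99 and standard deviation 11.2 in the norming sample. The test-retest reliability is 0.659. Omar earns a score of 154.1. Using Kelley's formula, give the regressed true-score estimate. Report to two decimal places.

146.56

T̂ = 0.659(154.1) + 0.341(131.99) = 101.5519 + 45.00859 = 146.560 → 146.56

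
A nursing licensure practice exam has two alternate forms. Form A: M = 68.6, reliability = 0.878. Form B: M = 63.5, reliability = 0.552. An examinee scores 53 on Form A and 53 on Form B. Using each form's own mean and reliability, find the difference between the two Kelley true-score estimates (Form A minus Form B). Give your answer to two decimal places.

T̂_A = 0.878(53) + 0.122(68.6) = 54.9032
T̂_B = 0.552(53) + 0.448(63.5) = 57.7040
T̂_A − T̂_B = -2.8008

-2.80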